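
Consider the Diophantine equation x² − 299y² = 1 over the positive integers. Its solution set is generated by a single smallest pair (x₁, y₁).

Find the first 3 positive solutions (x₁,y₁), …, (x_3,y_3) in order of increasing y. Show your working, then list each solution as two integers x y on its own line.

415 24
344449 19920
285892255 16533576

[17; 3,2,3,34] for √299; ℓ=4 ⇒ convergent index 3
step 0: (17, 1)  from 17·(1,0) + (0,1)
…
step 2: (121, 7)  from 2·(52,3) + (17,1)
step 3: (415, 24)  from 3·(121,7) + (52,3)
(x₁, y₁) = (415, 24);  415² − 299·24² = 1 ✓
n=2: (415,24)∘(415,24) = (415·415+299·24·24, 415·24+24·415) = (344449,19920)
n=3: (344449,19920)∘(415,24) = (415·344449+299·24·19920, 415·19920+24·344449) = (285892255,16533576)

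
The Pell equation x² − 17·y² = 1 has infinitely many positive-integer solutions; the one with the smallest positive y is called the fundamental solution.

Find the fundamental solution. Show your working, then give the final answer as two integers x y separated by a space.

33 8

√17 = [4; 8, …], period ℓ=1 (odd) → k=1
i=0: a=4 ⇒ p=4, q=1
i=1: a=8 ⇒ p=33, q=8
→ (33, 8).  Check: 33²=1089, 17·8²=1088, difference 1.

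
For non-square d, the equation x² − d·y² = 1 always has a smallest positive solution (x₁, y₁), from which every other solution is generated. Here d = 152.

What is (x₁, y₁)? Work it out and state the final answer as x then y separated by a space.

√152 → a₀=12, period (3,24); ℓ=2 even so k=1
a_0=12:  p_0=12·1+0=12,  q_0=12·0+1=1
a_1=3:  p_1=3·12+1=37,  q_1=3·1+0=3
→ (37, 3).  Check: 37²=1369, 152·3²=1368, difference 1.

37 3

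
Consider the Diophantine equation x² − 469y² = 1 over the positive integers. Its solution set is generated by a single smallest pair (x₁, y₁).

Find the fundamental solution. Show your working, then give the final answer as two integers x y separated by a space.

137215 6336

√469 = [21; 1,1,1,10,6,10,1,1,1,42, …], period ℓ=10 (even) → k=9
i=0: a=21 ⇒ p=21, q=1
i=1: a=1 ⇒ p=22, q=1
i=2: a=1 ⇒ p=43, q=2
…
i=4: a=10 ⇒ p=693, q=32
i=5: a=6 ⇒ p=4223, q=195
i=6: a=10 ⇒ p=42923, q=1982
i=7: a=1 ⇒ p=47146, q=2177
i=8: a=1 ⇒ p=90069, q=4159
i=9: a=1 ⇒ p=137215, q=6336
→ (137215, 6336).  Check: 137215²=18827956225, 469·6336²=18827956224, difference 1.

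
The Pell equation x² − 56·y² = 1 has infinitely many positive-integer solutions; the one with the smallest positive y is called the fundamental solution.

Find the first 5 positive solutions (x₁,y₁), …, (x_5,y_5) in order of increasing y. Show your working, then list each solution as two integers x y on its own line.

15 2
449 60
13455 1798
403201 53880
12082575 1614602

√56 = [7; 2,14, …], period ℓ=2 (even) → k=1
a_0=7:  p_0=7·1+0=7,  q_0=7·0+1=1
a_1=2:  p_1=2·7+1=15,  q_1=2·1+0=2
→ (15, 2).  Check: 15²=225, 56·2²=224, difference 1.
n=2: (15,2)∘(15,2) = (15·15+56·2·2, 15·2+2·15) = (449,60)
n=3: (449,60)∘(15,2) = (15·449+56·2·60, 15·60+2·449) = (13455,1798)
n=4: (13455,1798)∘(15,2) = (15·13455+56·2·1798, 15·1798+2·13455) = (403201,53880)
n=5: (403201,53880)∘(15,2) = (15·403201+56·2·53880, 15·53880+2·403201) = (12082575,1614602)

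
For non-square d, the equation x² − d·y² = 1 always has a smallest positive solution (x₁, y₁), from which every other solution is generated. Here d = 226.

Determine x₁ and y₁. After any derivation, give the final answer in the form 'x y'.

451 30

√226 → a₀=15, period (30); ℓ=1 odd so k=1
step 0: (15, 1)  from 15·(1,0) + (0,1)
step 1: (451, 30)  from 30·(15,1) + (1,0)
→ (451, 30).  Check: 451²=203401, 226·30²=203400, difference 1.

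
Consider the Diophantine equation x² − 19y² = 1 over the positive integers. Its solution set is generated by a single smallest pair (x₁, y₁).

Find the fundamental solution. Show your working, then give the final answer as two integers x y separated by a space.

170 39

[4; 2,1,3,1,2,8] for √19; ℓ=6 ⇒ convergent index 5
i=0: a=4 ⇒ p=4, q=1
…
i=4: a=1 ⇒ p=61, q=14
i=5: a=2 ⇒ p=170, q=39
→ (170, 39).  Check: 170²=28900, 19·39²=28899, difference 1.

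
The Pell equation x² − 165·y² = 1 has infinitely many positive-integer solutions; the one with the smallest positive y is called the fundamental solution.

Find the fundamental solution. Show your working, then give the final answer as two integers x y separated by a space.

1079 84

√165 = [12; 1,5,2,5,1,24, …], period ℓ=6 (even) → k=5
step 0: (12, 1)  from 12·(1,0) + (0,1)
step 1: (13, 1)  from 1·(12,1) + (1,0)
step 2: (77, 6)  from 5·(13,1) + (12,1)
step 3: (167, 13)  from 2·(77,6) + (13,1)
step 4: (912, 71)  from 5·(167,13) + (77,6)
step 5: (1079, 84)  from 1·(912,71) + (167,13)
fundamental: x₁=1079, y₁=84  (since 1164241 − 165·7056 = 1)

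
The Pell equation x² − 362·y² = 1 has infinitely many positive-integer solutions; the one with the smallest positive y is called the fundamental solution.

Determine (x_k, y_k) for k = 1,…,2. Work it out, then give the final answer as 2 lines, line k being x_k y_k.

√362 → a₀=19, period (38); ℓ=1 odd so k=1
a_0=19:  p_0=19·1+0=19,  q_0=19·0+1=1
a_1=38:  p_1=38·19+1=723,  q_1=38·1+0=38
(x₁, y₁) = (723, 38);  723² − 362·38² = 1 ✓
k=2:  x_2 = 723·723+362·38·38 = 1045457,  y_2 = 723·38+38·723 = 54948

723 38
1045457 54948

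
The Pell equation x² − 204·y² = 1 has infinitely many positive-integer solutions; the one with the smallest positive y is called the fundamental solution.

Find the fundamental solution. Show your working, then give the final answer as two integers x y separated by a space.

d=204: √d = [14; 3,1,1,6,1,1,3,28] (ℓ=8, even), read p_7/q_7
step 0: (14, 1)  from 14·(1,0) + (0,1)
…
step 4: (657, 46)  from 6·(100,7) + (57,4)
step 5: (757, 53)  from 1·(657,46) + (100,7)
step 6: (1414, 99)  from 1·(757,53) + (657,46)
step 7: (4999, 350)  from 3·(1414,99) + (757,53)
→ (4999, 350).  Check: 4999²=24990001, 204·350²=24990000, difference 1.

4999 350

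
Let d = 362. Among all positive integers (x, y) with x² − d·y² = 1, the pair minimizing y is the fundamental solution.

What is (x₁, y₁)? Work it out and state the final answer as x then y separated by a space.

723 38

√362 → a₀=19, period (38); ℓ=1 odd so k=1
a_0=19:  p_0=19·1+0=19,  q_0=19·0+1=1
a_1=38:  p_1=38·19+1=723,  q_1=38·1+0=38
fundamental: x₁=723, y₁=38  (since 522729 − 362·1444 = 1)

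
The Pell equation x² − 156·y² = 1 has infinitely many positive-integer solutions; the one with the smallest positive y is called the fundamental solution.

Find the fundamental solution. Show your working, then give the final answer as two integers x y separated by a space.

√156 → a₀=12, period (2,24); ℓ=2 even so k=1
a_0=12:  p_0=12·1+0=12,  q_0=12·0+1=1
a_1=2:  p_1=2·12+1=25,  q_1=2·1+0=2
fundamental: x₁=25, y₁=2  (since 625 − 156·4 = 1)

25 2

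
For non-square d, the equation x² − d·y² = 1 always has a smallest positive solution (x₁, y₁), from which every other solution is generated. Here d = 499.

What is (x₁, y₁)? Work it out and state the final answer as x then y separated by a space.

4490 201

d=499: √d = [22; 2,1,21,1,2,44] (ℓ=6, even), read p_5/q_5
a_0=22:  p_0=22·1+0=22,  q_0=22·0+1=1
a_1=2:  p_1=2·22+1=45,  q_1=2·1+0=2
…
a_4=1:  p_4=1·1452+67=1519,  q_4=1·65+3=68
a_5=2:  p_5=2·1519+1452=4490,  q_5=2·68+65=201
fundamental: x₁=4490, y₁=201  (since 20160100 − 499·40401 = 1)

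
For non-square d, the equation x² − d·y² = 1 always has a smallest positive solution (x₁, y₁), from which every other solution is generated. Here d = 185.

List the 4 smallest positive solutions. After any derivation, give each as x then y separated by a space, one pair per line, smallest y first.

9249 680
171088001 12578640
3164785833249 232679682040
58542208172352001 4304108745797280

√185 = [13; 1,1,1,1,26, …], period ℓ=5 (odd) → k=9
step 0: (13, 1)  from 13·(1,0) + (0,1)
…
step 2: (27, 2)  from 1·(14,1) + (13,1)
…
step 7: (3686, 271)  from 1·(1877,138) + (1809,133)
step 8: (5563, 409)  from 1·(3686,271) + (1877,138)
step 9: (9249, 680)  from 1·(5563,409) + (3686,271)
→ (9249, 680).  Check: 9249²=85544001, 185·680²=85544000, difference 1.
(9249+680√185)^2 = 171088001 + 12578640√185
(9249+680√185)^3 = 3164785833249 + 232679682040√185
(9249+680√185)^4 = 58542208172352001 + 4304108745797280√185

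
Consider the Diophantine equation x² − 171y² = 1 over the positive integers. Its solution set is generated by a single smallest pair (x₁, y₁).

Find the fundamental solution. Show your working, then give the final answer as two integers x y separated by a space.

170 13

√171 → a₀=13, period (13,26); ℓ=2 even so k=1
a_0=13:  p_0=13·1+0=13,  q_0=13·0+1=1
a_1=13:  p_1=13·13+1=170,  q_1=13·1+0=13
(x₁, y₁) = (170, 13);  170² − 171·13² = 1 ✓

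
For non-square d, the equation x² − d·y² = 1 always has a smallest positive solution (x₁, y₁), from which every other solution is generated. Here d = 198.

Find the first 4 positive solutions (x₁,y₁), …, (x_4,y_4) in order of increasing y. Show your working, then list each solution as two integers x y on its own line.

197 14
77617 5516
30580901 2173290
12048797377 856270744

d=198: √d = [14; 14,28] (ℓ=2, even), read p_1/q_1
a_0=14:  p_0=14·1+0=14,  q_0=14·0+1=1
a_1=14:  p_1=14·14+1=197,  q_1=14·1+0=14
fundamental: x₁=197, y₁=14  (since 38809 − 198·196 = 1)
(x_2, y_2) = (197·197 + 198·14·14, 197·14 + 14·197) = (77617, 5516)
(x_3, y_3) = (197·77617 + 198·14·5516, 197·5516 + 14·77617) = (30580901, 2173290)
(x_4, y_4) = (197·30580901 + 198·14·2173290, 197·2173290 + 14·30580901) = (12048797377, 856270744)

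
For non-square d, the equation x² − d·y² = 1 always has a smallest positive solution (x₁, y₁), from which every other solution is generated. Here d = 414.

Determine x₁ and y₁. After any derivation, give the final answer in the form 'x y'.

24335 1196

[20; 2,1,7,2,7,1,2,40] for √414; ℓ=8 ⇒ convergent index 7
i=0: a=20 ⇒ p=20, q=1
i=1: a=2 ⇒ p=41, q=2
…
i=5: a=7 ⇒ p=7447, q=366
i=6: a=1 ⇒ p=8444, q=415
i=7: a=2 ⇒ p=24335, q=1196
(x₁, y₁) = (24335, 1196);  24335² − 414·1196² = 1 ✓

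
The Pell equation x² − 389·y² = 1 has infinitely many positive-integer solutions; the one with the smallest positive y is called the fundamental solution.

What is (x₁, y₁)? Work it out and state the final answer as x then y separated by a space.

√389 → a₀=19, period (1,2,1,1,1,1,2,1,38); ℓ=9 odd so k=17
step 0: (19, 1)  from 19·(1,0) + (0,1)
…
step 3: (79, 4)  from 1·(59,3) + (20,1)
step 4: (138, 7)  from 1·(79,4) + (59,3)
step 5: (217, 11)  from 1·(138,7) + (79,4)
step 6: (355, 18)  from 1·(217,11) + (138,7)
step 7: (927, 47)  from 2·(355,18) + (217,11)
step 8: (1282, 65)  from 1·(927,47) + (355,18)
step 9: (49643, 2517)  from 38·(1282,65) + (927,47)
step 10: (50925, 2582)  from 1·(49643,2517) + (1282,65)
step 11: (151493, 7681)  from 2·(50925,2582) + (49643,2517)
step 12: (202418, 10263)  from 1·(151493,7681) + (50925,2582)
step 13: (353911, 17944)  from 1·(202418,10263) + (151493,7681)
step 14: (556329, 28207)  from 1·(353911,17944) + (202418,10263)
step 15: (910240, 46151)  from 1·(556329,28207) + (353911,17944)
step 16: (2376809, 120509)  from 2·(910240,46151) + (556329,28207)
step 17: (3287049, 166660)  from 1·(2376809,120509) + (910240,46151)
→ (3287049, 166660).  Check: 3287049²=10804691128401, 389·166660²=10804691128400, difference 1.

3287049 166660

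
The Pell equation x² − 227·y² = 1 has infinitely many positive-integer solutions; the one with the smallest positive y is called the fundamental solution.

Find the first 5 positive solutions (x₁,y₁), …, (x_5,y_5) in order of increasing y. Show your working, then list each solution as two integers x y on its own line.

√227 = [15; 15,30, …], period ℓ=2 (even) → k=1
a_0=15:  p_0=15·1+0=15,  q_0=15·0+1=1
a_1=15:  p_1=15·15+1=226,  q_1=15·1+0=15
(x₁, y₁) = (226, 15);  226² − 227·15² = 1 ✓
n=2: (226,15)∘(226,15) = (226·226+227·15·15, 226·15+15·226) = (102151,6780)
n=3: (102151,6780)∘(226,15) = (226·102151+227·15·6780, 226·6780+15·102151) = (46172026,3064545)
n=4: (46172026,3064545)∘(226,15) = (226·46172026+227·15·3064545, 226·3064545+15·46172026) = (20869653601,1385167560)
n=5: (20869653601,1385167560)∘(226,15) = (226·20869653601+227·15·1385167560, 226·1385167560+15·20869653601) = (9433037255626,626092672575)

226 15
102151 6780
46172026 3064545
20869653601 1385167560
9433037255626 626092672575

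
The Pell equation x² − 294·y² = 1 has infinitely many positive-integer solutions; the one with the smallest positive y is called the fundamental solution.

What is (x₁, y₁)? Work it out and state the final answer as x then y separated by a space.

4801 280

d=294: √d = [17; 6,1,4,1,6,34] (ℓ=6, even), read p_5/q_5
a_0=17:  p_0=17·1+0=17,  q_0=17·0+1=1
…
a_4=1:  p_4=1·583+120=703,  q_4=1·34+7=41
a_5=6:  p_5=6·703+583=4801,  q_5=6·41+34=280
fundamental: x₁=4801, y₁=280  (since 23049601 − 294·78400 = 1)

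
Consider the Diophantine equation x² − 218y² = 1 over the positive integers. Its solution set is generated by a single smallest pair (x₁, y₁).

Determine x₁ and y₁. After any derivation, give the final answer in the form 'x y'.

√218 → a₀=14, period (1,3,3,1,28); ℓ=5 odd so k=9
a_0=14:  p_0=14·1+0=14,  q_0=14·0+1=1
a_1=1:  p_1=1·14+1=15,  q_1=1·1+0=1
a_2=3:  p_2=3·15+14=59,  q_2=3·1+1=4
…
a_6=1:  p_6=1·7220+251=7471,  q_6=1·489+17=506
…
a_8=3:  p_8=3·29633+7471=96370,  q_8=3·2007+506=6527
a_9=1:  p_9=1·96370+29633=126003,  q_9=1·6527+2007=8534
→ (126003, 8534).  Check: 126003²=15876756009, 218·8534²=15876756008, difference 1.

126003 8534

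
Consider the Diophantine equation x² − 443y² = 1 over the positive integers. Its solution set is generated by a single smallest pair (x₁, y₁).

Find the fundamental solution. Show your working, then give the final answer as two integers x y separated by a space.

√443 → a₀=21, period (21,42); ℓ=2 even so k=1
k=0  a_k=21  p_k/q_k = 21/1
k=1  a_k=21  p_k/q_k = 442/21
fundamental: x₁=442, y₁=21  (since 195364 − 443·441 = 1)

442 21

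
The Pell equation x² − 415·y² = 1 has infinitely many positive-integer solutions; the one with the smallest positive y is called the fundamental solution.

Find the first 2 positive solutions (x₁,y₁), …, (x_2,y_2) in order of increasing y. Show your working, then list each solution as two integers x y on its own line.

[20; 2,1,2,4,6,…,1,2,40] for √415; ℓ=16 ⇒ convergent index 15
k=0  a_k=20  p_k/q_k = 20/1
…
k=5  a_k=6  p_k/q_k = 4441/218
…
k=11  a_k=6  p_k/q_k = 508372/24955
…
k=14  a_k=1  p_k/q_k = 6841255/335824
k=15  a_k=2  p_k/q_k = 18412804/903849
fundamental: x₁=18412804, y₁=903849  (since 339031351142416 − 415·816943014801 = 1)
(18412804+903849√415)^2 = 678062702284831 + 33284788965192√415

18412804 903849
678062702284831 33284788965192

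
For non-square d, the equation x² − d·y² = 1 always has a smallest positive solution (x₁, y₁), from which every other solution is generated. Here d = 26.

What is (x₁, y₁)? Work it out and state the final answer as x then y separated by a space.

51 10

√26 → a₀=5, period (10); ℓ=1 odd so k=1
i=0: a=5 ⇒ p=5, q=1
i=1: a=10 ⇒ p=51, q=10
fundamental: x₁=51, y₁=10  (since 2601 − 26·100 = 1)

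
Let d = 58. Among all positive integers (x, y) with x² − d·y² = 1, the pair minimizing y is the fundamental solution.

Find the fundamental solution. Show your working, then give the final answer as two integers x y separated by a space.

√58 = [7; 1,1,1,1,1,1,14, …], period ℓ=7 (odd) → k=13
i=0: a=7 ⇒ p=7, q=1
…
i=2: a=1 ⇒ p=15, q=2
i=3: a=1 ⇒ p=23, q=3
…
i=9: a=1 ⇒ p=2993, q=393
…
i=12: a=1 ⇒ p=12071, q=1585
i=13: a=1 ⇒ p=19603, q=2574
fundamental: x₁=19603, y₁=2574  (since 384277609 − 58·6625476 = 1)

19603 2574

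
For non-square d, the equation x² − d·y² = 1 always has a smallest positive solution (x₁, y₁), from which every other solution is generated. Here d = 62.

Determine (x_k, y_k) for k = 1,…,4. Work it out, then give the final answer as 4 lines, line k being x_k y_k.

63 8
7937 1008
999999 127000
125991937 16000992

√62 = [7; 1,6,1,14, …], period ℓ=4 (even) → k=3
a_0=7:  p_0=7·1+0=7,  q_0=7·0+1=1
…
a_2=6:  p_2=6·8+7=55,  q_2=6·1+1=7
a_3=1:  p_3=1·55+8=63,  q_3=1·7+1=8
→ (63, 8).  Check: 63²=3969, 62·8²=3968, difference 1.
n=2: (63,8)∘(63,8) = (63·63+62·8·8, 63·8+8·63) = (7937,1008)
n=3: (7937,1008)∘(63,8) = (63·7937+62·8·1008, 63·1008+8·7937) = (999999,127000)
n=4: (999999,127000)∘(63,8) = (63·999999+62·8·127000, 63·127000+8·999999) = (125991937,16000992)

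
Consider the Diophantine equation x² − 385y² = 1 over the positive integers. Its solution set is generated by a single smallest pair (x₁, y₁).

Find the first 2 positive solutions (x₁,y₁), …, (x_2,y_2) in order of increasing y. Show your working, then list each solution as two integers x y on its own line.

√385 = [19; 1,1,1,1,1,…,1,1,38, …], period ℓ=16 (even) → k=15
a_0=19:  p_0=19·1+0=19,  q_0=19·0+1=1
…
a_2=1:  p_2=1·20+19=39,  q_2=1·1+1=2
a_3=1:  p_3=1·39+20=59,  q_3=1·2+1=3
…
a_5=1:  p_5=1·98+59=157,  q_5=1·5+3=8
a_6=3:  p_6=3·157+98=569,  q_6=3·8+5=29
a_7=1:  p_7=1·569+157=726,  q_7=1·29+8=37
a_8=2:  p_8=2·726+569=2021,  q_8=2·37+29=103
…
a_10=3:  p_10=3·2747+2021=10262,  q_10=3·140+103=523
a_11=1:  p_11=1·10262+2747=13009,  q_11=1·523+140=663
a_12=1:  p_12=1·13009+10262=23271,  q_12=1·663+523=1186
a_13=1:  p_13=1·23271+13009=36280,  q_13=1·1186+663=1849
a_14=1:  p_14=1·36280+23271=59551,  q_14=1·1849+1186=3035
a_15=1:  p_15=1·59551+36280=95831,  q_15=1·3035+1849=4884
(x₁, y₁) = (95831, 4884);  95831² − 385·4884² = 1 ✓
n=2: (95831,4884)∘(95831,4884) = (95831·95831+385·4884·4884, 95831·4884+4884·95831) = (18367161121,936077208)

95831 4884
18367161121 936077208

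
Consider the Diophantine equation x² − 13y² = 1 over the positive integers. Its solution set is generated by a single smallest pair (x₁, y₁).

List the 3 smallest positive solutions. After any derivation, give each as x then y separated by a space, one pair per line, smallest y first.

649 180
842401 233640
1093435849 303264540

√13 = [3; 1,1,1,1,6, …], period ℓ=5 (odd) → k=9
a_0=3:  p_0=3·1+0=3,  q_0=3·0+1=1
…
a_2=1:  p_2=1·4+3=7,  q_2=1·1+1=2
…
a_5=6:  p_5=6·18+11=119,  q_5=6·5+3=33
…
a_8=1:  p_8=1·256+137=393,  q_8=1·71+38=109
a_9=1:  p_9=1·393+256=649,  q_9=1·109+71=180
(x₁, y₁) = (649, 180);  649² − 13·180² = 1 ✓
(649+180√13)^2 = 842401 + 233640√13
(649+180√13)^3 = 1093435849 + 303264540√13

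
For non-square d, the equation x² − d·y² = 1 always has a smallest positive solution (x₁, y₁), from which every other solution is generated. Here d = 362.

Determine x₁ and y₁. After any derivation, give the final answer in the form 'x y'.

723 38

√362 → a₀=19, period (38); ℓ=1 odd so k=1
step 0: (19, 1)  from 19·(1,0) + (0,1)
step 1: (723, 38)  from 38·(19,1) + (1,0)
fundamental: x₁=723, y₁=38  (since 522729 − 362·1444 = 1)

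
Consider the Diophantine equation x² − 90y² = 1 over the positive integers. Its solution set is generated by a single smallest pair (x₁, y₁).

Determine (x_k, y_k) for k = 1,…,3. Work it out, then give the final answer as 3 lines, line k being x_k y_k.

19 2
721 76
27379 2886

[9; 2,18] for √90; ℓ=2 ⇒ convergent index 1
i=0: a=9 ⇒ p=9, q=1
i=1: a=2 ⇒ p=19, q=2
(x₁, y₁) = (19, 2);  19² − 90·2² = 1 ✓
n=2: (19,2)∘(19,2) = (19·19+90·2·2, 19·2+2·19) = (721,76)
n=3: (721,76)∘(19,2) = (19·721+90·2·76, 19·76+2·721) = (27379,2886)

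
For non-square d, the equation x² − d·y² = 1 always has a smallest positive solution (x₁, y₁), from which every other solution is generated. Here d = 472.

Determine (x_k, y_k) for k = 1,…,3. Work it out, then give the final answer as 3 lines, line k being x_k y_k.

306917 14127
188396089777 8671632918
115643925371868101 5322943120573485

√472 → a₀=21, period (1,2,1,1,1,…,2,1,42); ℓ=14 even so k=13
k=0  a_k=21  p_k/q_k = 21/1
k=1  a_k=1  p_k/q_k = 22/1
k=2  a_k=2  p_k/q_k = 65/3
k=3  a_k=1  p_k/q_k = 87/4
…
k=5  a_k=1  p_k/q_k = 239/11
k=6  a_k=4  p_k/q_k = 1108/51
…
k=8  a_k=4  p_k/q_k = 24224/1115
k=9  a_k=1  p_k/q_k = 30003/1381
…
k=11  a_k=1  p_k/q_k = 84230/3877
k=12  a_k=2  p_k/q_k = 222687/10250
k=13  a_k=1  p_k/q_k = 306917/14127
fundamental: x₁=306917, y₁=14127  (since 94198044889 − 472·199572129 = 1)
k=2:  x_2 = 306917·306917+472·14127·14127 = 188396089777,  y_2 = 306917·14127+14127·306917 = 8671632918
k=3:  x_3 = 306917·188396089777+472·14127·8671632918 = 115643925371868101,  y_3 = 306917·8671632918+14127·188396089777 = 5322943120573485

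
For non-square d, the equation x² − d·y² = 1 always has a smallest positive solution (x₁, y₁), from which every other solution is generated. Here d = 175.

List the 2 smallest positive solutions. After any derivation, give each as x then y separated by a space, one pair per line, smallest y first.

2024 153
8193151 619344

d=175: √d = [13; 4,2,1,2,4,26] (ℓ=6, even), read p_5/q_5
step 0: (13, 1)  from 13·(1,0) + (0,1)
…
step 3: (172, 13)  from 1·(119,9) + (53,4)
step 4: (463, 35)  from 2·(172,13) + (119,9)
step 5: (2024, 153)  from 4·(463,35) + (172,13)
fundamental: x₁=2024, y₁=153  (since 4096576 − 175·23409 = 1)
k=2:  x_2 = 2024·2024+175·153·153 = 8193151,  y_2 = 2024·153+153·2024 = 619344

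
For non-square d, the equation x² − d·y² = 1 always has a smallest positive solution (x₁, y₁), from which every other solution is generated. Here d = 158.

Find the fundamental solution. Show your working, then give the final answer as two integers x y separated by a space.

d=158: √d = [12; 1,1,3,12,3,1,1,24] (ℓ=8, even), read p_7/q_7
i=0: a=12 ⇒ p=12, q=1
i=1: a=1 ⇒ p=13, q=1
i=2: a=1 ⇒ p=25, q=2
i=3: a=3 ⇒ p=88, q=7
…
i=6: a=1 ⇒ p=4412, q=351
i=7: a=1 ⇒ p=7743, q=616
fundamental: x₁=7743, y₁=616  (since 59954049 − 158·379456 = 1)

7743 616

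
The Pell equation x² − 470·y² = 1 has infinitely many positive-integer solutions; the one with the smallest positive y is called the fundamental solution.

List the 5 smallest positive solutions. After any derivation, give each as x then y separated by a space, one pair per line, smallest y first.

√470 → a₀=21, period (1,2,8,2,1,42); ℓ=6 even so k=5
step 0: (21, 1)  from 21·(1,0) + (0,1)
…
step 4: (1149, 53)  from 2·(542,25) + (65,3)
step 5: (1691, 78)  from 1·(1149,53) + (542,25)
→ (1691, 78).  Check: 1691²=2859481, 470·78²=2859480, difference 1.
(x_2, y_2) = (1691·1691 + 470·78·78, 1691·78 + 78·1691) = (5718961, 263796)
(x_3, y_3) = (1691·5718961 + 470·78·263796, 1691·263796 + 78·5718961) = (19341524411, 892157994)
(x_4, y_4) = (1691·19341524411 + 470·78·892157994, 1691·892157994 + 78·19341524411) = (65413029839041, 3017278071912)
(x_5, y_5) = (1691·65413029839041 + 470·78·3017278071912, 1691·3017278071912 + 78·65413029839041) = (221226847574112251, 10204433547048390)

1691 78
5718961 263796
19341524411 892157994
65413029839041 3017278071912
221226847574112251 10204433547048390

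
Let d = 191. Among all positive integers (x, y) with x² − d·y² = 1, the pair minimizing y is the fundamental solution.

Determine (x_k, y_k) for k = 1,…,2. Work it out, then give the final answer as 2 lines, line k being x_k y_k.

8994000 650783
161784071999999 11706284604000

√191 = [13; 1,4,1,1,3,…,4,1,26, …], period ℓ=16 (even) → k=15
a_0=13:  p_0=13·1+0=13,  q_0=13·0+1=1
…
a_2=4:  p_2=4·14+13=69,  q_2=4·1+1=5
a_3=1:  p_3=1·69+14=83,  q_3=1·5+1=6
a_4=1:  p_4=1·83+69=152,  q_4=1·6+5=11
a_5=3:  p_5=3·152+83=539,  q_5=3·11+6=39
a_6=2:  p_6=2·539+152=1230,  q_6=2·39+11=89
…
a_9=2:  p_9=2·40217+2999=83433,  q_9=2·2910+217=6037
…
a_11=3:  p_11=3·207083+83433=704682,  q_11=3·14984+6037=50989
a_12=1:  p_12=1·704682+207083=911765,  q_12=1·50989+14984=65973
a_13=1:  p_13=1·911765+704682=1616447,  q_13=1·65973+50989=116962
a_14=4:  p_14=4·1616447+911765=7377553,  q_14=4·116962+65973=533821
a_15=1:  p_15=1·7377553+1616447=8994000,  q_15=1·533821+116962=650783
(x₁, y₁) = (8994000, 650783);  8994000² − 191·650783² = 1 ✓
(8994000+650783√191)^2 = 161784071999999 + 11706284604000√191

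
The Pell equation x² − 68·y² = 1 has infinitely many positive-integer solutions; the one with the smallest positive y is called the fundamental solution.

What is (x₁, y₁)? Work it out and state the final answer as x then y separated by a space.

33 4

[8; 4,16] for √68; ℓ=2 ⇒ convergent index 1
k=0  a_k=8  p_k/q_k = 8/1
k=1  a_k=4  p_k/q_k = 33/4
(x₁, y₁) = (33, 4);  33² − 68·4² = 1 ✓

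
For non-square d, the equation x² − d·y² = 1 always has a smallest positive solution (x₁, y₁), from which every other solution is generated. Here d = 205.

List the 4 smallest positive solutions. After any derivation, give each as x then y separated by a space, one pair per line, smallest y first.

39689 2772
3150433441 220035816
250075105640009 17466002999676
19850461732342200961 1386416385888245712

√205 = [14; 3,6,1,4,1,6,3,28, …], period ℓ=8 (even) → k=7
k=0  a_k=14  p_k/q_k = 14/1
k=1  a_k=3  p_k/q_k = 43/3
k=2  a_k=6  p_k/q_k = 272/19
k=3  a_k=1  p_k/q_k = 315/22
k=4  a_k=4  p_k/q_k = 1532/107
…
k=6  a_k=6  p_k/q_k = 12614/881
k=7  a_k=3  p_k/q_k = 39689/2772
(x₁, y₁) = (39689, 2772);  39689² − 205·2772² = 1 ✓
(x_2, y_2) = (39689·39689 + 205·2772·2772, 39689·2772 + 2772·39689) = (3150433441, 220035816)
(x_3, y_3) = (39689·3150433441 + 205·2772·220035816, 39689·220035816 + 2772·3150433441) = (250075105640009, 17466002999676)
(x_4, y_4) = (39689·250075105640009 + 205·2772·17466002999676, 39689·17466002999676 + 2772·250075105640009) = (19850461732342200961, 1386416385888245712)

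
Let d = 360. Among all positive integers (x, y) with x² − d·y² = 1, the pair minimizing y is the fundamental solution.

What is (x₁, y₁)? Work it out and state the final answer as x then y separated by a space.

19 1

d=360: √d = [18; 1,36] (ℓ=2, even), read p_1/q_1
a_0=18:  p_0=18·1+0=18,  q_0=18·0+1=1
a_1=1:  p_1=1·18+1=19,  q_1=1·1+0=1
→ (19, 1).  Check: 19²=361, 360·1²=360, difference 1.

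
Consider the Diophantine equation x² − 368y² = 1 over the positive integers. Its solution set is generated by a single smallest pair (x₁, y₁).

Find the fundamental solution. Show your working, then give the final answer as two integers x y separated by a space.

d=368: √d = [19; 5,2,5,38] (ℓ=4, even), read p_3/q_3
k=0  a_k=19  p_k/q_k = 19/1
k=1  a_k=5  p_k/q_k = 96/5
k=2  a_k=2  p_k/q_k = 211/11
k=3  a_k=5  p_k/q_k = 1151/60
(x₁, y₁) = (1151, 60);  1151² − 368·60² = 1 ✓

1151 60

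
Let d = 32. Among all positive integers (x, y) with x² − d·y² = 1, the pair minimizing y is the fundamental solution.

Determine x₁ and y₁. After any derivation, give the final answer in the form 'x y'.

√32 = [5; 1,1,1,10, …], period ℓ=4 (even) → k=3
a_0=5:  p_0=5·1+0=5,  q_0=5·0+1=1
a_1=1:  p_1=1·5+1=6,  q_1=1·1+0=1
a_2=1:  p_2=1·6+5=11,  q_2=1·1+1=2
a_3=1:  p_3=1·11+6=17,  q_3=1·2+1=3
fundamental: x₁=17, y₁=3  (since 289 − 32·9 = 1)

17 3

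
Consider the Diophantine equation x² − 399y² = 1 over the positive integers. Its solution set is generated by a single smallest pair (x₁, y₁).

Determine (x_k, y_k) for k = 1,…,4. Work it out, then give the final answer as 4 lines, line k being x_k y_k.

√399 = [19; 1,38, …], period ℓ=2 (even) → k=1
i=0: a=19 ⇒ p=19, q=1
i=1: a=1 ⇒ p=20, q=1
fundamental: x₁=20, y₁=1  (since 400 − 399·1 = 1)
k=2:  x_2 = 20·20+399·1·1 = 799,  y_2 = 20·1+1·20 = 40
k=3:  x_3 = 20·799+399·1·40 = 31940,  y_3 = 20·40+1·799 = 1599
k=4:  x_4 = 20·31940+399·1·1599 = 1276801,  y_4 = 20·1599+1·31940 = 63920

20 1
799 40
31940 1599
1276801 63920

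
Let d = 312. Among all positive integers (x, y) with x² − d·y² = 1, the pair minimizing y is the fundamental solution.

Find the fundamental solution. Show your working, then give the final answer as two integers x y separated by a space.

53 3

√312 → a₀=17, period (1,1,1,34); ℓ=4 even so k=3
a_0=17:  p_0=17·1+0=17,  q_0=17·0+1=1
…
a_2=1:  p_2=1·18+17=35,  q_2=1·1+1=2
a_3=1:  p_3=1·35+18=53,  q_3=1·2+1=3
→ (53, 3).  Check: 53²=2809, 312·3²=2808, difference 1.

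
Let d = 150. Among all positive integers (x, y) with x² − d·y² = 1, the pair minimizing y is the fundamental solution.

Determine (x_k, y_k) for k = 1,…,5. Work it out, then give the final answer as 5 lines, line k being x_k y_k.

d=150: √d = [12; 4,24] (ℓ=2, even), read p_1/q_1
step 0: (12, 1)  from 12·(1,0) + (0,1)
step 1: (49, 4)  from 4·(12,1) + (1,0)
fundamental: x₁=49, y₁=4  (since 2401 − 150·16 = 1)
n=2: (49,4)∘(49,4) = (49·49+150·4·4, 49·4+4·49) = (4801,392)
n=3: (4801,392)∘(49,4) = (49·4801+150·4·392, 49·392+4·4801) = (470449,38412)
n=4: (470449,38412)∘(49,4) = (49·470449+150·4·38412, 49·38412+4·470449) = (46099201,3763984)
n=5: (46099201,3763984)∘(49,4) = (49·46099201+150·4·3763984, 49·3763984+4·46099201) = (4517251249,368832020)

49 4
4801 392
470449 38412
46099201 3763984
4517251249 368832020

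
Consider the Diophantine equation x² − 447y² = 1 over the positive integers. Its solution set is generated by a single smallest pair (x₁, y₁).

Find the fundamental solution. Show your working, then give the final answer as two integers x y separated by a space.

148 7

d=447: √d = [21; 7,42] (ℓ=2, even), read p_1/q_1
a_0=21:  p_0=21·1+0=21,  q_0=21·0+1=1
a_1=7:  p_1=7·21+1=148,  q_1=7·1+0=7
fundamental: x₁=148, y₁=7  (since 21904 − 447·49 = 1)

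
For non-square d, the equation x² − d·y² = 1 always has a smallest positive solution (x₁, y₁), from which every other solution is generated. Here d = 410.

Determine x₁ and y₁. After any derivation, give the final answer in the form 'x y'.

81 4

[20; 4,40] for √410; ℓ=2 ⇒ convergent index 1
i=0: a=20 ⇒ p=20, q=1
i=1: a=4 ⇒ p=81, q=4
fundamental: x₁=81, y₁=4  (since 6561 − 410·16 = 1)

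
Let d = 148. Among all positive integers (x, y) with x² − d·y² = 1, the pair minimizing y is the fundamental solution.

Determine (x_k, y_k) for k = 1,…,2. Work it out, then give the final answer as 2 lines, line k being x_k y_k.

73 6
10657 876

√148 = [12; 6,24, …], period ℓ=2 (even) → k=1
k=0  a_k=12  p_k/q_k = 12/1
k=1  a_k=6  p_k/q_k = 73/6
→ (73, 6).  Check: 73²=5329, 148·6²=5328, difference 1.
(x_2, y_2) = (73·73 + 148·6·6, 73·6 + 6·73) = (10657, 876)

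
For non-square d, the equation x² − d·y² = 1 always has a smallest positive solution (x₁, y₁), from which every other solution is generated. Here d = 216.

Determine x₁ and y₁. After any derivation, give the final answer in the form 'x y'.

√216 → a₀=14, period (1,2,3,2,1,28); ℓ=6 even so k=5
i=0: a=14 ⇒ p=14, q=1
…
i=4: a=2 ⇒ p=338, q=23
i=5: a=1 ⇒ p=485, q=33
→ (485, 33).  Check: 485²=235225, 216·33²=235224, difference 1.

485 33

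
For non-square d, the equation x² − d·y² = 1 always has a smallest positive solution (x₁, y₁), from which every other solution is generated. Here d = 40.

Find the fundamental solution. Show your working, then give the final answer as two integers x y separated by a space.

d=40: √d = [6; 3,12] (ℓ=2, even), read p_1/q_1
k=0  a_k=6  p_k/q_k = 6/1
k=1  a_k=3  p_k/q_k = 19/3
fundamental: x₁=19, y₁=3  (since 361 − 40·9 = 1)

19 3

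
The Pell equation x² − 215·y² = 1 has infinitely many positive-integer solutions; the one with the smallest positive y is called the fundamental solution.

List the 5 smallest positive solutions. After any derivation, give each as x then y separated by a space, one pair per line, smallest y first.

44 3
3871 264
340604 23229
29969281 2043888
2636956124 179838915

[14; 1,1,1,28] for √215; ℓ=4 ⇒ convergent index 3
k=0  a_k=14  p_k/q_k = 14/1
…
k=2  a_k=1  p_k/q_k = 29/2
k=3  a_k=1  p_k/q_k = 44/3
(x₁, y₁) = (44, 3);  44² − 215·3² = 1 ✓
k=2:  x_2 = 44·44+215·3·3 = 3871,  y_2 = 44·3+3·44 = 264
k=3:  x_3 = 44·3871+215·3·264 = 340604,  y_3 = 44·264+3·3871 = 23229
k=4:  x_4 = 44·340604+215·3·23229 = 29969281,  y_4 = 44·23229+3·340604 = 2043888
k=5:  x_5 = 44·29969281+215·3·2043888 = 2636956124,  y_5 = 44·2043888+3·29969281 = 179838915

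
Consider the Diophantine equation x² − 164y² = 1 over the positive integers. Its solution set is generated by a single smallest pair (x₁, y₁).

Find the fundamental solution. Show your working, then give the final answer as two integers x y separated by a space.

2049 160

[12; 1,4,6,4,1,24] for √164; ℓ=6 ⇒ convergent index 5
a_0=12:  p_0=12·1+0=12,  q_0=12·0+1=1
…
a_4=4:  p_4=4·397+64=1652,  q_4=4·31+5=129
a_5=1:  p_5=1·1652+397=2049,  q_5=1·129+31=160
(x₁, y₁) = (2049, 160);  2049² − 164·160² = 1 ✓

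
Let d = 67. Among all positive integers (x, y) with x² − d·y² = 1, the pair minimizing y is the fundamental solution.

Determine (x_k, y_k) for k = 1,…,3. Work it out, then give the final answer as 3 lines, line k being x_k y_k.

48842 5967
4771081927 582880428
466058366908226 56938091722785

d=67: √d = [8; 5,2,1,1,7,1,1,2,5,16] (ℓ=10, even), read p_9/q_9
k=0  a_k=8  p_k/q_k = 8/1
…
k=3  a_k=1  p_k/q_k = 131/16
k=4  a_k=1  p_k/q_k = 221/27
…
k=6  a_k=1  p_k/q_k = 1899/232
…
k=8  a_k=2  p_k/q_k = 9053/1106
k=9  a_k=5  p_k/q_k = 48842/5967
(x₁, y₁) = (48842, 5967);  48842² − 67·5967² = 1 ✓
(x_2, y_2) = (48842·48842 + 67·5967·5967, 48842·5967 + 5967·48842) = (4771081927, 582880428)
(x_3, y_3) = (48842·4771081927 + 67·5967·582880428, 48842·582880428 + 5967·4771081927) = (466058366908226, 56938091722785)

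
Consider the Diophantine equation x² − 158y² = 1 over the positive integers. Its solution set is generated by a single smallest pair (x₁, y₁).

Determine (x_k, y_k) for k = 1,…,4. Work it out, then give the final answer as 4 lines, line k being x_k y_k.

7743 616
119908097 9539376
1856896782399 147726776120
28755903452322817 2287696845454944

√158 = [12; 1,1,3,12,3,1,1,24, …], period ℓ=8 (even) → k=7
a_0=12:  p_0=12·1+0=12,  q_0=12·0+1=1
…
a_2=1:  p_2=1·13+12=25,  q_2=1·1+1=2
a_3=3:  p_3=3·25+13=88,  q_3=3·2+1=7
…
a_6=1:  p_6=1·3331+1081=4412,  q_6=1·265+86=351
a_7=1:  p_7=1·4412+3331=7743,  q_7=1·351+265=616
(x₁, y₁) = (7743, 616);  7743² − 158·616² = 1 ✓
(7743+616√158)^2 = 119908097 + 9539376√158
(7743+616√158)^3 = 1856896782399 + 147726776120√158
(7743+616√158)^4 = 28755903452322817 + 2287696845454944√158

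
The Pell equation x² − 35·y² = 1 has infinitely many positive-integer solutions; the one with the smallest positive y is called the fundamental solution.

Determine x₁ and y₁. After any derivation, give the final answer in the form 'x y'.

6 1

d=35: √d = [5; 1,10] (ℓ=2, even), read p_1/q_1
a_0=5:  p_0=5·1+0=5,  q_0=5·0+1=1
a_1=1:  p_1=1·5+1=6,  q_1=1·1+0=1
(x₁, y₁) = (6, 1);  6² − 35·1² = 1 ✓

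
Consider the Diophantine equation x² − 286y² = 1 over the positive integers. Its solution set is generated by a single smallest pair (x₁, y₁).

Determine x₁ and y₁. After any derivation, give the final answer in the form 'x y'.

561835 33222

√286 → a₀=16, period (1,10,3,3,2,3,3,10,1,32); ℓ=10 even so k=9
step 0: (16, 1)  from 16·(1,0) + (0,1)
…
step 4: (1911, 113)  from 3·(575,34) + (186,11)
step 5: (4397, 260)  from 2·(1911,113) + (575,34)
step 6: (15102, 893)  from 3·(4397,260) + (1911,113)
…
step 8: (512132, 30283)  from 10·(49703,2939) + (15102,893)
step 9: (561835, 33222)  from 1·(512132,30283) + (49703,2939)
→ (561835, 33222).  Check: 561835²=315658567225, 286·33222²=315658567224, difference 1.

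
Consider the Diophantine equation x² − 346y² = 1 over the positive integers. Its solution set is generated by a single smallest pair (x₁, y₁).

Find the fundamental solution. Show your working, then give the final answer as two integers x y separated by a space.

[18; 1,1,1,1,36] for √346; ℓ=5 ⇒ convergent index 9
step 0: (18, 1)  from 18·(1,0) + (0,1)
step 1: (19, 1)  from 1·(18,1) + (1,0)
step 2: (37, 2)  from 1·(19,1) + (18,1)
step 3: (56, 3)  from 1·(37,2) + (19,1)
step 4: (93, 5)  from 1·(56,3) + (37,2)
step 5: (3404, 183)  from 36·(93,5) + (56,3)
…
step 7: (6901, 371)  from 1·(3497,188) + (3404,183)
step 8: (10398, 559)  from 1·(6901,371) + (3497,188)
step 9: (17299, 930)  from 1·(10398,559) + (6901,371)
fundamental: x₁=17299, y₁=930  (since 299255401 − 346·864900 = 1)

17299 930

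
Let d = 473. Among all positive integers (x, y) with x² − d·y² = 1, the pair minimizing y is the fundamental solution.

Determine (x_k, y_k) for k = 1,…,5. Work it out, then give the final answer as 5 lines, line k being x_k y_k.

d=473: √d = [21; 1,2,1,42] (ℓ=4, even), read p_3/q_3
i=0: a=21 ⇒ p=21, q=1
i=1: a=1 ⇒ p=22, q=1
i=2: a=2 ⇒ p=65, q=3
i=3: a=1 ⇒ p=87, q=4
(x₁, y₁) = (87, 4);  87² − 473·4² = 1 ✓
n=2: (87,4)∘(87,4) = (87·87+473·4·4, 87·4+4·87) = (15137,696)
n=3: (15137,696)∘(87,4) = (87·15137+473·4·696, 87·696+4·15137) = (2633751,121100)
n=4: (2633751,121100)∘(87,4) = (87·2633751+473·4·121100, 87·121100+4·2633751) = (458257537,21070704)
n=5: (458257537,21070704)∘(87,4) = (87·458257537+473·4·21070704, 87·21070704+4·458257537) = (79734177687,3666181396)

87 4
15137 696
2633751 121100
458257537 21070704
79734177687 3666181396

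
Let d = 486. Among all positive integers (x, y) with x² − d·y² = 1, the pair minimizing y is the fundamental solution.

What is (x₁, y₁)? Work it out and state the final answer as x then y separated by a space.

√486 = [22; 22,44, …], period ℓ=2 (even) → k=1
step 0: (22, 1)  from 22·(1,0) + (0,1)
step 1: (485, 22)  from 22·(22,1) + (1,0)
→ (485, 22).  Check: 485²=235225, 486·22²=235224, difference 1.

485 22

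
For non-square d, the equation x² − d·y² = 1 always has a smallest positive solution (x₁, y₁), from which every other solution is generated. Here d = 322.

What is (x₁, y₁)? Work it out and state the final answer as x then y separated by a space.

d=322: √d = [17; 1,16,1,34] (ℓ=4, even), read p_3/q_3
step 0: (17, 1)  from 17·(1,0) + (0,1)
step 1: (18, 1)  from 1·(17,1) + (1,0)
step 2: (305, 17)  from 16·(18,1) + (17,1)
step 3: (323, 18)  from 1·(305,17) + (18,1)
fundamental: x₁=323, y₁=18  (since 104329 − 322·324 = 1)

323 18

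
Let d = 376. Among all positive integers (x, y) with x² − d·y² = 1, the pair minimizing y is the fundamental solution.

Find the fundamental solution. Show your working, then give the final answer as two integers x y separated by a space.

d=376: √d = [19; 2,1,1,3,1,…,1,2,38] (ℓ=16, even), read p_15/q_15
k=0  a_k=19  p_k/q_k = 19/1
k=1  a_k=2  p_k/q_k = 39/2
k=2  a_k=1  p_k/q_k = 58/3
…
k=5  a_k=1  p_k/q_k = 446/23
…
k=7  a_k=2  p_k/q_k = 2928/151
k=8  a_k=4  p_k/q_k = 12953/668
k=9  a_k=2  p_k/q_k = 28834/1487
…
k=11  a_k=1  p_k/q_k = 99455/5129
…
k=14  a_k=1  p_k/q_k = 837427/43187
k=15  a_k=2  p_k/q_k = 2143295/110532
fundamental: x₁=2143295, y₁=110532  (since 4593713457025 − 376·12217323024 = 1)

2143295 110532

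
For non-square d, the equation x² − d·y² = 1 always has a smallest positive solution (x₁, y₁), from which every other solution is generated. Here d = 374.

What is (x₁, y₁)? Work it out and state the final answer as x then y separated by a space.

3365 174

√374 → a₀=19, period (2,1,18,1,2,38); ℓ=6 even so k=5
step 0: (19, 1)  from 19·(1,0) + (0,1)
…
step 4: (1141, 59)  from 1·(1083,56) + (58,3)
step 5: (3365, 174)  from 2·(1141,59) + (1083,56)
(x₁, y₁) = (3365, 174);  3365² − 374·174² = 1 ✓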